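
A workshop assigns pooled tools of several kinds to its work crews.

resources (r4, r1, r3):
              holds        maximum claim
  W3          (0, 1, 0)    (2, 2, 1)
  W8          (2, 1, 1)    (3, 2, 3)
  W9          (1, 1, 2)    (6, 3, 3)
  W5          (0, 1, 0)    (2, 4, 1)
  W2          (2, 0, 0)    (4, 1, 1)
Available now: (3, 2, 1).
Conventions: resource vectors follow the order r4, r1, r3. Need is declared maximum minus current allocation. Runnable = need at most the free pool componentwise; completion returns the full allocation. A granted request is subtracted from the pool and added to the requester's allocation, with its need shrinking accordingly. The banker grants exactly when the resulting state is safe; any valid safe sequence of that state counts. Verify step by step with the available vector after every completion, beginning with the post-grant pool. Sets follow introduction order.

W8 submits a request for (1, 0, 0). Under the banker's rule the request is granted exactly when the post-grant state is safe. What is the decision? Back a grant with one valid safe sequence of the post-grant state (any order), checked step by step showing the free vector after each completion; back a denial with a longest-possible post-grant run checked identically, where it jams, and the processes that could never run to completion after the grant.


DENY: after the grant no complete ordering would exist.
Key observation: after W3, W5, W2 the pool peaks at (4, 4, 1), and each blocked process is short somewhere: W8 on r3; W9 on r4.
Pretend the grant happened; the run W3, W5, W2 goes as far as possible. Check, step by step:
  pool = (2, 2, 1)
  W3 needs (2, 1, 1) <= (2, 2, 1) -> finishes; pool += (0, 1, 0) = (2, 3, 1)
  W5 needs (2, 3, 1) <= (2, 3, 1) -> finishes; pool += (0, 1, 0) = (2, 4, 1)
  W2 needs (2, 1, 1) <= (2, 4, 1) -> finishes; pool += (2, 0, 0) = (4, 4, 1)
  blocked: W8 wants (0, 1, 2), pool (4, 4, 1) — not enough r3
  blocked: W9 wants (5, 2, 1), pool (4, 4, 1) — not enough r4
Post-grant, the permanently blocked set is W8 and W9.


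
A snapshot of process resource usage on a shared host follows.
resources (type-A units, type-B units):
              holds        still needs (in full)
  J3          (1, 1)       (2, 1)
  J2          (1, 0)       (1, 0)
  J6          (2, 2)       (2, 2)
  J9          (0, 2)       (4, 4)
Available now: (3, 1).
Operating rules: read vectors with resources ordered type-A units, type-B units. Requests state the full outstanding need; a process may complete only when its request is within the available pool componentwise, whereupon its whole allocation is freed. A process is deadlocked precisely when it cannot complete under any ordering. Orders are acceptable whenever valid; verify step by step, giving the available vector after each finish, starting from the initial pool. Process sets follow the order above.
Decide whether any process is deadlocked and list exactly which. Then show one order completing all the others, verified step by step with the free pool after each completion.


The deadlocked set is empty.
Key observation: starting with J3, each completion frees enough for the next — no one is permanently blocked.
A valid finishing order for the others: J3, J2, J6, J9. Walking it through:
  pool = (3, 1)
  J3 needs (2, 1) <= (3, 1) -> finishes; pool += (1, 1) = (4, 2)
  J2 needs (1, 0) <= (4, 2) -> finishes; pool += (1, 0) = (5, 2)
  J6 needs (2, 2) <= (5, 2) -> finishes; pool += (2, 2) = (7, 4)
  J9 needs (4, 4) <= (7, 4) -> finishes; pool += (0, 2) = (7, 6)


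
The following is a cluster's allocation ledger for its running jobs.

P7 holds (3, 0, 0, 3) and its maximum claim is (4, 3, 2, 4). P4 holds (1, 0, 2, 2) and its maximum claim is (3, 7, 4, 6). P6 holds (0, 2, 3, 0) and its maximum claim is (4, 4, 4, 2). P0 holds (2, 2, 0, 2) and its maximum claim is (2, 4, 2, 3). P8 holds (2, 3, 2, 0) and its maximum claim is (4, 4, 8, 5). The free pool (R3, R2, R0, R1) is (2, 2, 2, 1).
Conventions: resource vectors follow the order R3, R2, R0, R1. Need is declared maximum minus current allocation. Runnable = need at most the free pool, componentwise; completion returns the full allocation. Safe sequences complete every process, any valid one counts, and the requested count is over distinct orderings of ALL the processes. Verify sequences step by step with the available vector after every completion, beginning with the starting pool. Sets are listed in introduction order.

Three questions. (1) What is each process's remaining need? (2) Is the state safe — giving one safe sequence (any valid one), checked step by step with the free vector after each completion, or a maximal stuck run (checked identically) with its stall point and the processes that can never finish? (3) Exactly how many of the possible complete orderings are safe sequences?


(1) Remaining need (order R3, R2, R0, R1):
  P7: (1, 3, 2, 1)
  P4: (2, 7, 2, 4)
  P6: (4, 2, 1, 2)
  P0: (0, 2, 2, 1)
  P8: (2, 1, 6, 5)
(2) UNSAFE.
Key observation: after P0, P6, P7 the pool peaks at (7, 6, 5, 6), and each blocked process is short somewhere: P4 on R2; P8 on R0.
The run P0, P6, P7 cannot be extended any further. Step-by-step check:
  pool = (2, 2, 2, 1)
  P0 needs (0, 2, 2, 1) <= (2, 2, 2, 1) -> finishes; pool += (2, 2, 0, 2) = (4, 4, 2, 3)
  P6 needs (4, 2, 1, 2) <= (4, 4, 2, 3) -> finishes; pool += (0, 2, 3, 0) = (4, 6, 5, 3)
  P7 needs (1, 3, 2, 1) <= (4, 6, 5, 3) -> finishes; pool += (3, 0, 0, 3) = (7, 6, 5, 6)
  P4 still needs (2, 7, 2, 4) but only (7, 6, 5, 6) is free — short on R2
  P8 still needs (2, 1, 6, 5) but only (7, 6, 5, 6) is free — short on R0
Permanently blocked: P4 and P8.
(3) Precisely 0 of the possible complete orderings are safe sequences.


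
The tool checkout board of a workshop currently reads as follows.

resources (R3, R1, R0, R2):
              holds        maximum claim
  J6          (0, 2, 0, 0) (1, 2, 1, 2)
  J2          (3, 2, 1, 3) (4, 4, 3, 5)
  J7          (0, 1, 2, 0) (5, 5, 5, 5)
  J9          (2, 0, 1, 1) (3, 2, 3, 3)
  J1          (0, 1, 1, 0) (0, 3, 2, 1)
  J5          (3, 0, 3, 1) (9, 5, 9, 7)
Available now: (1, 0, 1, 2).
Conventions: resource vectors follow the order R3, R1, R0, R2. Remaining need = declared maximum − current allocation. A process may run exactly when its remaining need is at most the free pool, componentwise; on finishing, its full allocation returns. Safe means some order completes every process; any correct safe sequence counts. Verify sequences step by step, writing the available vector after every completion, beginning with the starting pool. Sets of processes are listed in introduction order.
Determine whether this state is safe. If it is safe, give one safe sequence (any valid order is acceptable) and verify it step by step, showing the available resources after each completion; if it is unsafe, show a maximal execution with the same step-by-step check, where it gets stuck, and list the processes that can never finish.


SAFE — a valid safe sequence is J6, J1, J9, J2, J7, J5.
Key observation: reading the order forward, J6 is the first process whose need (1, 0, 1, 2) meets the free pool (1, 0, 1, 2) exactly on a resource it requests.
Step-by-step check:
  pool = (1, 0, 1, 2)
  J6: need (1, 0, 1, 2) fits (1, 0, 1, 2); releases (0, 2, 0, 0), pool now (1, 2, 1, 2)
  J1: need (0, 2, 1, 1) fits (1, 2, 1, 2); releases (0, 1, 1, 0), pool now (1, 3, 2, 2)
  J9: need (1, 2, 2, 2) fits (1, 3, 2, 2); releases (2, 0, 1, 1), pool now (3, 3, 3, 3)
  J2: need (1, 2, 2, 2) fits (3, 3, 3, 3); releases (3, 2, 1, 3), pool now (6, 5, 4, 6)
  J7: need (5, 4, 3, 5) fits (6, 5, 4, 6); releases (0, 1, 2, 0), pool now (6, 6, 6, 6)
  J5: need (6, 5, 6, 6) fits (6, 6, 6, 6); releases (3, 0, 3, 1), pool now (9, 6, 9, 7)


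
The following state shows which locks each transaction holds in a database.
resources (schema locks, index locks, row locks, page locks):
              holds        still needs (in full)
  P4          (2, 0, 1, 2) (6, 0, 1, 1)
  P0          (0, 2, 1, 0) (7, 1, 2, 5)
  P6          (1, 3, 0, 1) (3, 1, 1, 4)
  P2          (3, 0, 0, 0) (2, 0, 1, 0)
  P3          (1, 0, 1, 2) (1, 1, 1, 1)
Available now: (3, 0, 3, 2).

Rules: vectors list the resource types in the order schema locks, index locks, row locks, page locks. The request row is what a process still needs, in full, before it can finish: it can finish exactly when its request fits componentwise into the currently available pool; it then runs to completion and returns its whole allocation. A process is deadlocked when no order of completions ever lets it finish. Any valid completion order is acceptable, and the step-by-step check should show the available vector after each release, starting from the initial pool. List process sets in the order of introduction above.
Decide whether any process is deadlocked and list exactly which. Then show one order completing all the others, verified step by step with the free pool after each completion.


Deadlocked set: P0, P6 and P3.
Key observation: no order helps: past P2, P4, the free pool tops out at (8, 0, 4, 4), below what each blocked process needs in index locks.
A valid finishing order for the others: P2, P4. Verifying each step:
  pool = (3, 0, 3, 2)
  P2: need (2, 0, 1, 0) fits (3, 0, 3, 2); releases (3, 0, 0, 0), pool now (6, 0, 3, 2)
  P4: need (6, 0, 1, 1) fits (6, 0, 3, 2); releases (2, 0, 1, 2), pool now (8, 0, 4, 4)
The blocked processes can never fit:
  P0 cannot run: need (7, 1, 2, 5) vs free (8, 0, 4, 4) (insufficient index locks and page locks)
  P6 cannot run: need (3, 1, 1, 4) vs free (8, 0, 4, 4) (insufficient index locks)
  P3 cannot run: need (1, 1, 1, 1) vs free (8, 0, 4, 4) (insufficient index locks)


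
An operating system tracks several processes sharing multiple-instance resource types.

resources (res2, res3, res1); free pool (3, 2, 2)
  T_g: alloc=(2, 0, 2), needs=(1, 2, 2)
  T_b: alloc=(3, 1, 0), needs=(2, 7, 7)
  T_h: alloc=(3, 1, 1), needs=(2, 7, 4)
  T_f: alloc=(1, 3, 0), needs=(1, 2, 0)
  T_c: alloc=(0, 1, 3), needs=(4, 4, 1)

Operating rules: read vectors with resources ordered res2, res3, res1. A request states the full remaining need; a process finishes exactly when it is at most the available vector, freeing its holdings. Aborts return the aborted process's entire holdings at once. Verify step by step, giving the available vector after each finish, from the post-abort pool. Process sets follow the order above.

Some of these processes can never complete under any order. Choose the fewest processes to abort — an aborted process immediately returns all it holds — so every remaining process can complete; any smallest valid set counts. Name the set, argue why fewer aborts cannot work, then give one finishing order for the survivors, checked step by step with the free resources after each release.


Abort T_h.
Key observation: aborting T_h returns (3, 1, 1), and T_b — hopeless before — runs at step 4 with the returned capacity in the pool.
No smaller set exists: with zero aborts the deadlock remains.
Survivors finish in the order: T_g, T_f, T_c, T_b. Step-by-step check (pool after the aborts first):
  pool = (6, 3, 3)
  run T_g (needs (1, 2, 2), free (6, 3, 3)); after release of (2, 0, 2) the pool is (8, 3, 5)
  run T_f (needs (1, 2, 0), free (8, 3, 5)); after release of (1, 3, 0) the pool is (9, 6, 5)
  run T_c (needs (4, 4, 1), free (9, 6, 5)); after release of (0, 1, 3) the pool is (9, 7, 8)
  run T_b (needs (2, 7, 7), free (9, 7, 8)); after release of (3, 1, 0) the pool is (12, 8, 8)


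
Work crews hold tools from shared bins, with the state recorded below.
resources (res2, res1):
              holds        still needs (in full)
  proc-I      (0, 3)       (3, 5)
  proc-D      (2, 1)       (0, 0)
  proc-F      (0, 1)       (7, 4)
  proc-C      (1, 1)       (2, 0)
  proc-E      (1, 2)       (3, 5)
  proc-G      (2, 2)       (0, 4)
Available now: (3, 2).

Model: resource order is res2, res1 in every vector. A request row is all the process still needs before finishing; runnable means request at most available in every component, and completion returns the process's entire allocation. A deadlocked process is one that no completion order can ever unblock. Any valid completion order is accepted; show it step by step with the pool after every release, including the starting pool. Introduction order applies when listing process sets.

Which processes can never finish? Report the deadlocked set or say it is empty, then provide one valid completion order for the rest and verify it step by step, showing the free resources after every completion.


No process is deadlocked.
Key observation: no deadlock: proc-C fits now, and the freed resources carry the rest through.
One completion order for the rest: proc-C, proc-D, proc-G, proc-I, proc-E, proc-F. Verifying each step:
  pool = (3, 2)
  proc-C needs (2, 0) <= (3, 2) -> finishes; pool += (1, 1) = (4, 3)
  proc-D needs (0, 0) <= (4, 3) -> finishes; pool += (2, 1) = (6, 4)
  proc-G needs (0, 4) <= (6, 4) -> finishes; pool += (2, 2) = (8, 6)
  proc-I needs (3, 5) <= (8, 6) -> finishes; pool += (0, 3) = (8, 9)
  proc-E needs (3, 5) <= (8, 9) -> finishes; pool += (1, 2) = (9, 11)
  proc-F needs (7, 4) <= (9, 11) -> finishes; pool += (0, 1) = (9, 12)


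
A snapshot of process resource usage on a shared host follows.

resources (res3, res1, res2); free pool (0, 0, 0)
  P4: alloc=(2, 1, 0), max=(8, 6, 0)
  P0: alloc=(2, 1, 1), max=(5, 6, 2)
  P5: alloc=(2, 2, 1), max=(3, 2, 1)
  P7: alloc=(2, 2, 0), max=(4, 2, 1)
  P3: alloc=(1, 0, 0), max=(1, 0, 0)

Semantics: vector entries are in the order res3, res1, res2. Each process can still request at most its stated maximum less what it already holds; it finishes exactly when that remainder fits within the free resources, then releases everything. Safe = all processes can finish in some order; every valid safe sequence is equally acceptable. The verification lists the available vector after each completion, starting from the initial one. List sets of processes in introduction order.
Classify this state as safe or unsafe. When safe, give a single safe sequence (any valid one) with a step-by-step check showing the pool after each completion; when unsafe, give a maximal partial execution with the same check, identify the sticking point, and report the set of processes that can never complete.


UNSAFE — no complete ordering exists.
Key observation: res1 is the bottleneck — with P3, P5, P7 done the pool holds (5, 4, 1), short of every remaining need.
A maximal execution: P3, P5, P7 — then nothing else fits. Verifying each step:
  pool = (0, 0, 0)
  run P3 (needs (0, 0, 0), free (0, 0, 0)); after release of (1, 0, 0) the pool is (1, 0, 0)
  run P5 (needs (1, 0, 0), free (1, 0, 0)); after release of (2, 2, 1) the pool is (3, 2, 1)
  run P7 (needs (2, 0, 1), free (3, 2, 1)); after release of (2, 2, 0) the pool is (5, 4, 1)
  blocked: P4 wants (6, 5, 0), pool (5, 4, 1) — not enough res3 and res1
  blocked: P0 wants (3, 5, 1), pool (5, 4, 1) — not enough res1
Never able to finish: P4 and P0.


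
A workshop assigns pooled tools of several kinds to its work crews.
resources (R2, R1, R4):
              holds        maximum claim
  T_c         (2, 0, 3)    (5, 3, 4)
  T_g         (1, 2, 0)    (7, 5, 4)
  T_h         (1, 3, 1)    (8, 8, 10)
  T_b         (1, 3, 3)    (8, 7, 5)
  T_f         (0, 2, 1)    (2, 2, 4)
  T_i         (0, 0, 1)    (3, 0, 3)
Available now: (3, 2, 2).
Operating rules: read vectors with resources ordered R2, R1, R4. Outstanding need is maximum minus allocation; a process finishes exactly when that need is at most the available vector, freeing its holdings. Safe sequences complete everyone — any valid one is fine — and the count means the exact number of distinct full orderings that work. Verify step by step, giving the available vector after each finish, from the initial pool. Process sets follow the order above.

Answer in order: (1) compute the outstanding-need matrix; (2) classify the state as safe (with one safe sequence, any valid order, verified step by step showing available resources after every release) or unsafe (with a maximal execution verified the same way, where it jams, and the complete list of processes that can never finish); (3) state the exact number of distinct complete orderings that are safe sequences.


(1) Remaining need (order R2, R1, R4):
  T_c: (3, 3, 1)
  T_g: (6, 3, 4)
  T_h: (7, 5, 9)
  T_b: (7, 4, 2)
  T_f: (2, 0, 3)
  T_i: (3, 0, 2)
(2) UNSAFE.
Key observation: once T_i, T_f, T_c finish, the pool peaks at (5, 4, 7) — and every remaining process still needs more R2 than that.
The run T_i, T_f, T_c cannot be extended any further. Verifying each step:
  pool = (3, 2, 2)
  T_i: need (3, 0, 2) fits (3, 2, 2); releases (0, 0, 1), pool now (3, 2, 3)
  T_f: need (2, 0, 3) fits (3, 2, 3); releases (0, 2, 1), pool now (3, 4, 4)
  T_c: need (3, 3, 1) fits (3, 4, 4); releases (2, 0, 3), pool now (5, 4, 7)
  blocked: T_g wants (6, 3, 4), pool (5, 4, 7) — not enough R2
  blocked: T_h wants (7, 5, 9), pool (5, 4, 7) — not enough R2, R1 and R4
  blocked: T_b wants (7, 4, 2), pool (5, 4, 7) — not enough R2
Processes that can never finish: T_g, T_h and T_b.
(3) Precisely 0 of the possible complete orderings are safe sequences.


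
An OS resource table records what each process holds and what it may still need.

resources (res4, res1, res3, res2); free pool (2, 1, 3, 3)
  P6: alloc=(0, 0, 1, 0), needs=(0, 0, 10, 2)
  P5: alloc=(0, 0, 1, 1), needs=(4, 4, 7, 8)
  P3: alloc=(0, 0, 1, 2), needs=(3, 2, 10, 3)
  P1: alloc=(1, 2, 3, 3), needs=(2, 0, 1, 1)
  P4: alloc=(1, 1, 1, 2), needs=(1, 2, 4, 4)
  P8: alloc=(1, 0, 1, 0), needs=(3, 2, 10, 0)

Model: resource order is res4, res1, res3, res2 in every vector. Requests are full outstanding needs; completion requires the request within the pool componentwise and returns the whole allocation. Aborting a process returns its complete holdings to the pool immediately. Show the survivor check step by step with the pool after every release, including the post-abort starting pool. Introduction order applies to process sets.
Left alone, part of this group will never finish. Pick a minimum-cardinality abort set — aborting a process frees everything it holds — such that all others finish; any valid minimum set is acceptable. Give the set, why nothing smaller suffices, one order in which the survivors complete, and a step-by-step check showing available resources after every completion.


The answer: abort P6 and P3.
Key observation: the deadlocked P8 becomes finishable only because P6 and P3 released (0, 0, 2, 2); it completes at step 4 below.
Minimality, checking each single-abort alternative: P6 alone leaves P3 blocked (short on res3); P5 alone leaves P6 blocked (short on res3); P3 alone leaves P6 blocked (short on res3); P1 alone leaves P6 blocked (short on res3); P4 alone leaves P6 blocked (short on res3); P8 alone leaves P6 blocked (short on res3).
Survivors finish in the order: P1, P4, P5, P8. Verifying each step (pool after the aborts first):
  pool = (2, 1, 5, 5)
  P1: need (2, 0, 1, 1) fits (2, 1, 5, 5); releases (1, 2, 3, 3), pool now (3, 3, 8, 8)
  P4: need (1, 2, 4, 4) fits (3, 3, 8, 8); releases (1, 1, 1, 2), pool now (4, 4, 9, 10)
  P5: need (4, 4, 7, 8) fits (4, 4, 9, 10); releases (0, 0, 1, 1), pool now (4, 4, 10, 11)
  P8: need (3, 2, 10, 0) fits (4, 4, 10, 11); releases (1, 0, 1, 0), pool now (5, 4, 11, 11)


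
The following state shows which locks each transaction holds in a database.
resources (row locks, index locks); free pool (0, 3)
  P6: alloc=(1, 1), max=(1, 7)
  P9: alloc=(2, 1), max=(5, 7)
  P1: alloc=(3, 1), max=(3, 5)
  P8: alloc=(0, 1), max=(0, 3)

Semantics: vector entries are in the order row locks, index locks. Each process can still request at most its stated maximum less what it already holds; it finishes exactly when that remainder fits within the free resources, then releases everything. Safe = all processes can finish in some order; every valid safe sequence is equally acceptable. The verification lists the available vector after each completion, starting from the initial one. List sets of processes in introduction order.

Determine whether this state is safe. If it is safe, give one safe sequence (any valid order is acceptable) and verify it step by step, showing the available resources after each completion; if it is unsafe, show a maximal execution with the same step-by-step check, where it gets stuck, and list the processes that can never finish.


UNSAFE.
Key observation: the wall is index locks: completing P8, P1 brings the pool only to (3, 5), and all the rest need more.
The run P8, P1 cannot be extended any further. Check, step by step:
  pool = (0, 3)
  run P8 (needs (0, 2), free (0, 3)); after release of (0, 1) the pool is (0, 4)
  run P1 (needs (0, 4), free (0, 4)); after release of (3, 1) the pool is (3, 5)
  P6 still needs (0, 6) but only (3, 5) is free — short on index locks
  P9 still needs (3, 6) but only (3, 5) is free — short on index locks
Permanently blocked: P6 and P9.


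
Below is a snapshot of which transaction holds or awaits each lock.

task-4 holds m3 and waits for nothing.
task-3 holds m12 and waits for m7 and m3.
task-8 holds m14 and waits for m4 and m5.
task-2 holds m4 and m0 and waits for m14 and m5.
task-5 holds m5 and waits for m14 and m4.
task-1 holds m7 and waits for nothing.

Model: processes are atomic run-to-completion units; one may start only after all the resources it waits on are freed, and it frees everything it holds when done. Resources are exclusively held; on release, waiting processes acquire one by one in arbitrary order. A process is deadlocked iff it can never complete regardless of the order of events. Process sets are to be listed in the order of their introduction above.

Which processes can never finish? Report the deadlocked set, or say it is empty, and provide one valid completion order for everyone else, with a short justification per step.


Deadlocked set: task-8, task-2 and task-5.
Key observation: the cycle task-8 -> task-2 -> task-8 can never break — each member waits on the next; task-5 is caught in further circular waits.
A valid finishing order for the others: task-1, task-4, task-3.
Walking it through:
  run task-1 (it waits on nothing); releases m7
  run task-4 (it waits on nothing); releases m3
  task-3 waits on m7 and m3 — all released -> runs and releases m12


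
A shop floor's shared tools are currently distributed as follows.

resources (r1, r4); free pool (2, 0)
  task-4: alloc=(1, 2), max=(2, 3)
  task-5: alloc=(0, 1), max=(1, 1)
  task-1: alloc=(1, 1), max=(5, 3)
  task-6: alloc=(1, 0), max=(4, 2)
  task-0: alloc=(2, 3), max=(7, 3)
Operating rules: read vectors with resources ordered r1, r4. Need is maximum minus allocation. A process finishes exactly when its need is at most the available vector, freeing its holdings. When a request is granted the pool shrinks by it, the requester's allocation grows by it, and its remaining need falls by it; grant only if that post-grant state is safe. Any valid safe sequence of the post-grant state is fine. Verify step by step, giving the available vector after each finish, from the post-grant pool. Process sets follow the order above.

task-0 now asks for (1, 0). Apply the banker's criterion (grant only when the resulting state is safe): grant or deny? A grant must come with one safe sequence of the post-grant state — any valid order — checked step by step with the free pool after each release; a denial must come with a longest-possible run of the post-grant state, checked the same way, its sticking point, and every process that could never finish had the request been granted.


DENY — the pretend-granted state is unsafe.
Key observation: the pool after task-5, task-4 is (2, 3); every surviving request exceeds it in r1, so progress ends there.
After a pretend grant, a maximal execution: task-5, task-4 — then nothing else fits. Step-by-step check:
  pool = (1, 0)
  task-5 needs (1, 0) <= (1, 0) -> finishes; pool += (0, 1) = (1, 1)
  task-4 needs (1, 1) <= (1, 1) -> finishes; pool += (1, 2) = (2, 3)
  task-1 cannot run: need (4, 2) vs free (2, 3) (insufficient r1)
  task-6 cannot run: need (3, 2) vs free (2, 3) (insufficient r1)
  task-0 cannot run: need (4, 0) vs free (2, 3) (insufficient r1)
Post-grant, the permanently blocked set is task-1, task-6 and task-0.


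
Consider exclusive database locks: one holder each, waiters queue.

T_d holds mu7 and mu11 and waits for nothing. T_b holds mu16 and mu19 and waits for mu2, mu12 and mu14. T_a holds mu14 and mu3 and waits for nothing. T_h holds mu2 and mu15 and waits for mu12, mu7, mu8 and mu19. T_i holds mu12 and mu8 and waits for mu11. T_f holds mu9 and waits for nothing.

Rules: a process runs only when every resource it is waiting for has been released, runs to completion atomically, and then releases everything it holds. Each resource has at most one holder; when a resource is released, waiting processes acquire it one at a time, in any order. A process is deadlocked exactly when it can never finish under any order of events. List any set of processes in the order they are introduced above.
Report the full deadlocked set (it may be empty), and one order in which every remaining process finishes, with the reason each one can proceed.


The deadlocked set is T_b and T_h.
Key observation: along T_b -> T_h -> T_b, each member waits on what the next one holds — a deadlock; no other process is dragged down with it.
The rest can finish in the order T_d, T_i, T_a, T_f.
Walking it through:
  T_d: no waits; runs immediately, freeing mu7 and mu11
  T_i: everything it awaited (mu11) is free; runs, freeing mu12 and mu8
  T_a: no waits; runs immediately, freeing mu14 and mu3
  T_f: no waits; runs immediately, freeing mu9


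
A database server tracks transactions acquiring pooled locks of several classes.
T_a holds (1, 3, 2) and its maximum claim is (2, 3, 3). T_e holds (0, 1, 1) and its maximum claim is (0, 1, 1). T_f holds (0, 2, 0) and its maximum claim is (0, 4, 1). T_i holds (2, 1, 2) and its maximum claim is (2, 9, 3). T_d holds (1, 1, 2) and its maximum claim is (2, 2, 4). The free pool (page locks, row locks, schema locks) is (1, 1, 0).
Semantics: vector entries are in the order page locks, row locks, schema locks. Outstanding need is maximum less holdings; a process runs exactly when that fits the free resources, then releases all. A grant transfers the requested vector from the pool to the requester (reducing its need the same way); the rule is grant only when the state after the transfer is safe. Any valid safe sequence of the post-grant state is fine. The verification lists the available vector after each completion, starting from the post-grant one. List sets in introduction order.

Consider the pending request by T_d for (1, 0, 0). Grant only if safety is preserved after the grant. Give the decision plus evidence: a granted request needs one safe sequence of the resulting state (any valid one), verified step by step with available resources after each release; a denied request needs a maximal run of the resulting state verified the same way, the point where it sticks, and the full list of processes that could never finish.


DENY — the pretend-granted state is unsafe.
Key observation: after T_e, T_f the pool peaks at (0, 4, 1), and each blocked process is short somewhere: T_a on page locks; T_i on row locks; T_d on schema locks.
On the post-grant state, T_e, T_f is a maximal run — nothing extends it. Walking it through:
  pool = (0, 1, 0)
  run T_e (needs (0, 0, 0), free (0, 1, 0)); after release of (0, 1, 1) the pool is (0, 2, 1)
  run T_f (needs (0, 2, 1), free (0, 2, 1)); after release of (0, 2, 0) the pool is (0, 4, 1)
  T_a cannot run: need (1, 0, 1) vs free (0, 4, 1) (insufficient page locks)
  T_i cannot run: need (0, 8, 1) vs free (0, 4, 1) (insufficient row locks)
  T_d cannot run: need (0, 1, 2) vs free (0, 4, 1) (insufficient schema locks)
Post-grant, the permanently blocked set is T_a, T_i and T_d.


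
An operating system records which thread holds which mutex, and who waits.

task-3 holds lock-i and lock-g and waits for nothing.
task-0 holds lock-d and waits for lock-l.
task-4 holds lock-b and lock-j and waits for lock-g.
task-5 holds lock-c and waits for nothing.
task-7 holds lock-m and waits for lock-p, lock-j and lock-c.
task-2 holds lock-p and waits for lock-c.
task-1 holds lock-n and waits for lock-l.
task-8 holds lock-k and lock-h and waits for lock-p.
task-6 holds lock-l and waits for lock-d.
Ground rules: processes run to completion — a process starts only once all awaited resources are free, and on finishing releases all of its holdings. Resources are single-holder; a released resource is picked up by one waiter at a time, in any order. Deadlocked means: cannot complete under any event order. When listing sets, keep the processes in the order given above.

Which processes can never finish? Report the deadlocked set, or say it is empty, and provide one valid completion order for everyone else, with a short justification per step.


Deadlocked set: task-0, task-1 and task-6.
Key observation: the waits loop around task-0 -> task-6 -> task-0 with no way out; task-1 waits into the deadlock from upstream.
The rest can finish in the order task-3, task-5, task-4, task-2, task-8, task-7.
Verifying each step:
  task-3 waits on nothing -> runs at once and releases lock-i and lock-g
  task-5 waits on nothing -> runs at once and releases lock-c
  run task-4 (all its waits — lock-g — are resolved); releases lock-b and lock-j
  run task-2 (all its waits — lock-c — are resolved); releases lock-p
  run task-8 (all its waits — lock-p — are resolved); releases lock-k and lock-h
  run task-7 (all its waits — lock-p, lock-j and lock-c — are resolved); releases lock-m


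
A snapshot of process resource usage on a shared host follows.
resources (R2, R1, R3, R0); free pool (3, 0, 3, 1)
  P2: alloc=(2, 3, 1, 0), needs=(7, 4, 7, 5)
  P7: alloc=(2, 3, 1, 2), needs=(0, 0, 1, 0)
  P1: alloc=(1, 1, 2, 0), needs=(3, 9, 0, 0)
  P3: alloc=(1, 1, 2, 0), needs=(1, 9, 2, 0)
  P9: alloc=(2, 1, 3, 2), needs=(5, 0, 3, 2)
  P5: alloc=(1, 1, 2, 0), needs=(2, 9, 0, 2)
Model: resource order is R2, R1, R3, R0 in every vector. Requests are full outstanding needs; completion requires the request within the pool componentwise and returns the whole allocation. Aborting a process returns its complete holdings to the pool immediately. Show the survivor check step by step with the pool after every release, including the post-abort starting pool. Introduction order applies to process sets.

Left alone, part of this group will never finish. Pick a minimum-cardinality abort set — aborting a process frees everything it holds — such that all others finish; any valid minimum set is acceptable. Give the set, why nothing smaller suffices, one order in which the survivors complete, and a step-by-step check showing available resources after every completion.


Minimum abort set: P1 and P5.
Key observation: P3 had no path to completion before; after the abort of P1 and P5 ((2, 2, 4, 0) returned), step 4 is where it fits.
Why nothing smaller works — every single abort fails: P2 alone leaves P1 blocked (short on R1); P7 alone leaves P1 blocked (short on R1); P1 alone leaves P3 blocked (short on R1); P3 alone leaves P1 blocked (short on R1); P9 alone leaves P1 blocked (short on R1); P5 alone leaves P1 blocked (short on R1).
The survivors complete as P7, P9, P2, P3. Walking it through (starting from the post-abort pool):
  pool = (5, 2, 7, 1)
  run P7 (needs (0, 0, 1, 0), free (5, 2, 7, 1)); after release of (2, 3, 1, 2) the pool is (7, 5, 8, 3)
  run P9 (needs (5, 0, 3, 2), free (7, 5, 8, 3)); after release of (2, 1, 3, 2) the pool is (9, 6, 11, 5)
  run P2 (needs (7, 4, 7, 5), free (9, 6, 11, 5)); after release of (2, 3, 1, 0) the pool is (11, 9, 12, 5)
  run P3 (needs (1, 9, 2, 0), free (11, 9, 12, 5)); after release of (1, 1, 2, 0) the pool is (12, 10, 14, 5)


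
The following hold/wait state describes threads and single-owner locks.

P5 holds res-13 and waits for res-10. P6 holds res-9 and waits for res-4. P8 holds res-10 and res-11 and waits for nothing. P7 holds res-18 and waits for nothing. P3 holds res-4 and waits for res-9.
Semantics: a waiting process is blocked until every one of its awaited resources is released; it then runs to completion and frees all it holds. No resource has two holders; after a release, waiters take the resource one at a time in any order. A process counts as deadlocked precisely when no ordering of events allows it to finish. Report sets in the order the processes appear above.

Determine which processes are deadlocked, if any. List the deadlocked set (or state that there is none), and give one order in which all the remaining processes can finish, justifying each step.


Deadlocked set: P6 and P3.
Key observation: along P6 -> P3 -> P6, each member waits on what the next one holds — a deadlock; no other process is dragged down with it.
The rest can finish in the order P7, P8, P5.
Check, step by step:
  run P7 (it waits on nothing); releases res-18
  run P8 (it waits on nothing); releases res-10 and res-11
  P5: everything it awaited (res-10) is free; runs, freeing res-13


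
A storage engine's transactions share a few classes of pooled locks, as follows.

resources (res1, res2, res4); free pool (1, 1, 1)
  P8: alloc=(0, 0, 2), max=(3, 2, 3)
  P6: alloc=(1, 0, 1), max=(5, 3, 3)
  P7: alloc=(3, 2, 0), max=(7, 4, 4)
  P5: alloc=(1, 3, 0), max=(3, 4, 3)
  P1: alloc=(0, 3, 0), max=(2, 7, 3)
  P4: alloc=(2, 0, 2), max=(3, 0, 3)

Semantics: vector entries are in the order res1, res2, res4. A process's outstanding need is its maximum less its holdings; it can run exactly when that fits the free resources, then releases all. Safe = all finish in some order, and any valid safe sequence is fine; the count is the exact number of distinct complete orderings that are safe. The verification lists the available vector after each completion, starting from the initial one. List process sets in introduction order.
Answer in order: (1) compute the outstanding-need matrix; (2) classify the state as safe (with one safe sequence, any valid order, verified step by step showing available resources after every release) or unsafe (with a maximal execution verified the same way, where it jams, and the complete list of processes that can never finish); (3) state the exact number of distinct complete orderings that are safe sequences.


(1) Outstanding need per process (order res1, res2, res4):
  P8: (3, 2, 1)
  P6: (4, 3, 2)
  P7: (4, 2, 4)
  P5: (2, 1, 3)
  P1: (2, 4, 3)
  P4: (1, 0, 1)
(2) SAFE, for example via the order P4, P5, P6, P1, P7, P8.
Key observation: reading the order forward, P4 is the first process whose need (1, 0, 1) meets the free pool (1, 1, 1) exactly on a resource it requests.
Check, step by step:
  pool = (1, 1, 1)
  run P4 (needs (1, 0, 1), free (1, 1, 1)); after release of (2, 0, 2) the pool is (3, 1, 3)
  run P5 (needs (2, 1, 3), free (3, 1, 3)); after release of (1, 3, 0) the pool is (4, 4, 3)
  run P6 (needs (4, 3, 2), free (4, 4, 3)); after release of (1, 0, 1) the pool is (5, 4, 4)
  run P1 (needs (2, 4, 3), free (5, 4, 4)); after release of (0, 3, 0) the pool is (5, 7, 4)
  run P7 (needs (4, 2, 4), free (5, 7, 4)); after release of (3, 2, 0) the pool is (8, 9, 4)
  run P8 (needs (3, 2, 1), free (8, 9, 4)); after release of (0, 0, 2) the pool is (8, 9, 6)
(3) Exactly 16 of the possible complete orderings are safe sequences.


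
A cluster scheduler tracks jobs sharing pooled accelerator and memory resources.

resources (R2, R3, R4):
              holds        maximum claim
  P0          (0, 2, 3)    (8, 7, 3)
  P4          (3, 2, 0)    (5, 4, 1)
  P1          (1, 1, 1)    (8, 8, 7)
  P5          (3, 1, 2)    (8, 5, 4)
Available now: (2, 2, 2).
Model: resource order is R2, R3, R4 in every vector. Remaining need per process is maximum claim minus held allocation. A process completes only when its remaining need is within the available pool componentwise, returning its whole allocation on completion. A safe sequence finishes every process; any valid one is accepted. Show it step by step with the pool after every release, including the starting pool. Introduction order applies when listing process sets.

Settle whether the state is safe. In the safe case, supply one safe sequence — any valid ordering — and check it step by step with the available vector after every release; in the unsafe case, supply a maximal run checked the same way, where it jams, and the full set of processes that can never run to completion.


SAFE. One safe sequence: P4, P5, P0, P1.
Key observation: P4 is the earliest step where a requested resource binds exactly: need (2, 2, 1), pool (2, 2, 2) at its turn.
Walking it through:
  pool = (2, 2, 2)
  P4: need (2, 2, 1) fits (2, 2, 2); releases (3, 2, 0), pool now (5, 4, 2)
  P5: need (5, 4, 2) fits (5, 4, 2); releases (3, 1, 2), pool now (8, 5, 4)
  P0: need (8, 5, 0) fits (8, 5, 4); releases (0, 2, 3), pool now (8, 7, 7)
  P1: need (7, 7, 6) fits (8, 7, 7); releases (1, 1, 1), pool now (9, 8, 8)


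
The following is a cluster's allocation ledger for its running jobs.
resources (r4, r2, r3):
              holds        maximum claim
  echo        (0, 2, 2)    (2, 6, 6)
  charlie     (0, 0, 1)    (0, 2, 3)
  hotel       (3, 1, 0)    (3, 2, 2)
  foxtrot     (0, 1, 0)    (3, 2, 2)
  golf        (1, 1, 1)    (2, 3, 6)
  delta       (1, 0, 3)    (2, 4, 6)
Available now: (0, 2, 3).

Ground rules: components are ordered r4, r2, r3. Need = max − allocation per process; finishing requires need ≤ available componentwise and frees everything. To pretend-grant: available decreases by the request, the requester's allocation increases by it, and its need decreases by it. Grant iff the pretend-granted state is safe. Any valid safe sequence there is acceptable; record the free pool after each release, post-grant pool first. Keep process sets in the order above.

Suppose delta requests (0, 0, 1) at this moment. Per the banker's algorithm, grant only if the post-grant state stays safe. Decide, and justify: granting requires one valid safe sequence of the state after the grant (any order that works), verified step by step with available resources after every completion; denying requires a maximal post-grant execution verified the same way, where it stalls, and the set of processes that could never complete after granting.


GRANT. The post-grant state is safe; one safe sequence: hotel, foxtrot, delta, echo, charlie, golf.
Key observation: (0, 2, 2) free after granting still covers hotel first, and each release covers the next.
Check on the post-grant state, step by step:
  pool = (0, 2, 2)
  run hotel (needs (0, 1, 2), free (0, 2, 2)); after release of (3, 1, 0) the pool is (3, 3, 2)
  run foxtrot (needs (3, 1, 2), free (3, 3, 2)); after release of (0, 1, 0) the pool is (3, 4, 2)
  run delta (needs (1, 4, 2), free (3, 4, 2)); after release of (1, 0, 4) the pool is (4, 4, 6)
  run echo (needs (2, 4, 4), free (4, 4, 6)); after release of (0, 2, 2) the pool is (4, 6, 8)
  run charlie (needs (0, 2, 2), free (4, 6, 8)); after release of (0, 0, 1) the pool is (4, 6, 9)
  run golf (needs (1, 2, 5), free (4, 6, 9)); after release of (1, 1, 1) the pool is (5, 7, 10)


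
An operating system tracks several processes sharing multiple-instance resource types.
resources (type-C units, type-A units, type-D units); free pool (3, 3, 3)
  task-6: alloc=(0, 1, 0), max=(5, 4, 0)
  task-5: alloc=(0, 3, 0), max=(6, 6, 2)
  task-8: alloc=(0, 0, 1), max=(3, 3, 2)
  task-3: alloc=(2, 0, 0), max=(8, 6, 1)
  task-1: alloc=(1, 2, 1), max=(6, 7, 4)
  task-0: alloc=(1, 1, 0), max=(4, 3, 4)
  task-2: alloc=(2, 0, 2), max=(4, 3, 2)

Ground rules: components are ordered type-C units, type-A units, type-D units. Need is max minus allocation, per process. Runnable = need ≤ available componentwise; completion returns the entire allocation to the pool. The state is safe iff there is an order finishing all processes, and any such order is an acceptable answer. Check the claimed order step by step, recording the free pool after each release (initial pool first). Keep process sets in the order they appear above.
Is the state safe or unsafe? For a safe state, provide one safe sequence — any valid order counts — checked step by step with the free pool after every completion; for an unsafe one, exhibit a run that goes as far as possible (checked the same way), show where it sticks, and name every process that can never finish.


SAFE, for example via the order task-2, task-0, task-6, task-5, task-1, task-8, task-3.
Key observation: reading the order forward, task-2 is the first process whose need (2, 3, 0) meets the free pool (3, 3, 3) exactly on a resource it requests.
Step-by-step check:
  pool = (3, 3, 3)
  task-2 needs (2, 3, 0) <= (3, 3, 3) -> finishes; pool += (2, 0, 2) = (5, 3, 5)
  task-0 needs (3, 2, 4) <= (5, 3, 5) -> finishes; pool += (1, 1, 0) = (6, 4, 5)
  task-6 needs (5, 3, 0) <= (6, 4, 5) -> finishes; pool += (0, 1, 0) = (6, 5, 5)
  task-5 needs (6, 3, 2) <= (6, 5, 5) -> finishes; pool += (0, 3, 0) = (6, 8, 5)
  task-1 needs (5, 5, 3) <= (6, 8, 5) -> finishes; pool += (1, 2, 1) = (7, 10, 6)
  task-8 needs (3, 3, 1) <= (7, 10, 6) -> finishes; pool += (0, 0, 1) = (7, 10, 7)
  task-3 needs (6, 6, 1) <= (7, 10, 7) -> finishes; pool += (2, 0, 0) = (9, 10, 7)
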